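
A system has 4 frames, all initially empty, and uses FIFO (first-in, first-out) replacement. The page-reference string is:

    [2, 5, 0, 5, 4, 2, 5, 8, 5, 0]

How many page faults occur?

5

2 → miss, frames (2)
5 → miss, frames (2 5)
0 → miss, frames (2 5 0)
5 → hit
4 → miss, frames (2 5 0 4)
2 → hit
5 → hit
8 → miss, evict 2, frames (5 0 4 8)
5 → hit
0 → hit
Page faults: 5.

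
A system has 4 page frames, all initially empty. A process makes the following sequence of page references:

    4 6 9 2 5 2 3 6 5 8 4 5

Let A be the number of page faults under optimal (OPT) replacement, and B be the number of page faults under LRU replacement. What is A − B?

-2

Under OPT: F F F F F . F . . F . . → 7 faults.
Under LRU: F F F F F . F F . F F . → 9 faults.
A − B = 7 − 9 = -2.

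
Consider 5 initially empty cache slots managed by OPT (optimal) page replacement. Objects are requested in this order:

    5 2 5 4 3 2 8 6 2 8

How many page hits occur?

4

5: fault, frames [5]
2: fault, frames [5, 2]
5: hit
4: fault, frames [5, 2, 4]
3: fault, frames [5, 2, 4, 3]
2: hit
8: fault, frames [5, 2, 4, 3, 8]
6: fault, evict 3, frames [5, 2, 4, 8, 6]
2: hit
8: hit
Hits: 4.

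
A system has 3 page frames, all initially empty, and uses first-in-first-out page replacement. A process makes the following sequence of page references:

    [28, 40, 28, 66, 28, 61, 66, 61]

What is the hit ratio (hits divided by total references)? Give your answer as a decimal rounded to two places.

28: fault, frames {28}
40: fault, frames {28,40}
28: hit
66: fault, frames {28,40,66}
28: hit
61: fault, evict 28, frames {40,66,61}
66: hit
61: hit
Hits: 4 of 8 references → 4/8 = 0.5000.

0.50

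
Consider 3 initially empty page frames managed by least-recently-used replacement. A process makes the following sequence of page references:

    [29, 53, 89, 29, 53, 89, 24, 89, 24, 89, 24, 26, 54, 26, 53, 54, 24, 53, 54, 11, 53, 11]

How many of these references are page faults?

29 -> fault, frames [29]
53 -> fault, frames [29, 53]
89 -> fault, frames [29, 53, 89]
29 -> hit
53 -> hit
89 -> hit
24 -> fault, evict 29, frames [53, 89, 24]
89 -> hit
24 -> hit
89 -> hit
24 -> hit
26 -> fault, evict 53, frames [89, 24, 26]
54 -> fault, evict 89, frames [24, 26, 54]
26 -> hit
53 -> fault, evict 24, frames [54, 26, 53]
54 -> hit
24 -> fault, evict 26, frames [53, 54, 24]
53 -> hit
54 -> hit
11 -> fault, evict 24, frames [53, 54, 11]
53 -> hit
11 -> hit
Page faults: 9.

9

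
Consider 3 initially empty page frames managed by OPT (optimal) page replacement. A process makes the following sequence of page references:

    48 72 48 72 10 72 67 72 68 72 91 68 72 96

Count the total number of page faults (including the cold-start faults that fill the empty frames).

7

48: fault, frames (48)
72: fault, frames (48 72)
48: hit
72: hit
10: fault, frames (48 72 10)
72: hit
67: fault, evict 10, frames (48 72 67)
72: hit
68: fault, evict 67, frames (48 72 68)
72: hit
91: fault, evict 48, frames (72 68 91)
68: hit
72: hit
96: fault, evict 91, frames (72 68 96)
Page faults: 7.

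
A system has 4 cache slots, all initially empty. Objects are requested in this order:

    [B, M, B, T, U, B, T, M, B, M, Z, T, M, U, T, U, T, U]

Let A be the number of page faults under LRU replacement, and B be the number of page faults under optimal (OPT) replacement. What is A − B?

Under LRU: F F . F F . . . . . F . . F . . . . → 6 faults.
Under OPT: F F . F F . . . . . F . . . . . . . → 5 faults.
A − B = 6 − 5 = 1.

1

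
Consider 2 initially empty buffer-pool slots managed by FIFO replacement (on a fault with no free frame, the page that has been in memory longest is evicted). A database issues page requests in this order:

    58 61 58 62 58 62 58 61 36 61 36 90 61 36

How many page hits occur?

5

58: fault, frames (58)
61: fault, frames (58 61)
58: hit
62: fault, evict 58, frames (61 62)
58: fault, evict 61, frames (62 58)
62: hit
58: hit
61: fault, evict 62, frames (58 61)
36: fault, evict 58, frames (61 36)
61: hit
36: hit
90: fault, evict 61, frames (36 90)
61: fault, evict 36, frames (90 61)
36: fault, evict 90, frames (61 36)
Hits: 5.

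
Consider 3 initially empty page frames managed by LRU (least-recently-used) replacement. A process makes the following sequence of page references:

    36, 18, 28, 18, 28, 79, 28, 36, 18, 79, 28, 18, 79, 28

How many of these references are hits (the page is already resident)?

36: miss, frames [36]
18: miss, frames [36, 18]
28: miss, frames [36, 18, 28]
18: hit
28: hit
79: miss, evict 36, frames [18, 28, 79]
28: hit
36: miss, evict 18, frames [79, 28, 36]
18: miss, evict 79, frames [28, 36, 18]
79: miss, evict 28, frames [36, 18, 79]
28: miss, evict 36, frames [18, 79, 28]
18: hit
79: hit
28: hit
Hits: 6.

6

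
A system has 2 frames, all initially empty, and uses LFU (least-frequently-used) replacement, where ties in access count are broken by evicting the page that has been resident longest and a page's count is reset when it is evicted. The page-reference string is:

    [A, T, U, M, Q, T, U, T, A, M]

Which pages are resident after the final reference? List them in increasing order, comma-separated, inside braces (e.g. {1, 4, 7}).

A -> miss, frames {A}
T -> miss, frames {A,T}
U -> miss, evict A, frames {T,U}
M -> miss, evict T, frames {U,M}
Q -> miss, evict U, frames {M,Q}
T -> miss, evict M, frames {Q,T}
U -> miss, evict Q, frames {T,U}
T -> hit
A -> miss, evict U, frames {T,A}
M -> miss, evict A, frames {T,M}

{M, T}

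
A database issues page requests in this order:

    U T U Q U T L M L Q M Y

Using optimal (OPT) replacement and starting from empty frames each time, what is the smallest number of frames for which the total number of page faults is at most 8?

2

f=1: 12 faults
f=2: 8 faults
f=3: 6 faults
f=4: 6 faults
f=5: 6 faults
f=6: 6 faults
Smallest f with faults ≤ 8 is 2.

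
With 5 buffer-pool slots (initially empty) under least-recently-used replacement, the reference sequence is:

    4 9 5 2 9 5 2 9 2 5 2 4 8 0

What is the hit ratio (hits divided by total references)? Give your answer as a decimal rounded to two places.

0.57

4 → fault, frames (4)
9 → fault, frames (4 9)
5 → fault, frames (4 9 5)
2 → fault, frames (4 9 5 2)
9 → hit
5 → hit
2 → hit
9 → hit
2 → hit
5 → hit
2 → hit
4 → hit
8 → fault, frames (9 5 2 4 8)
0 → fault, evict 9, frames (5 2 4 8 0)
Hits: 8 of 14 references → 8/14 = 0.5714.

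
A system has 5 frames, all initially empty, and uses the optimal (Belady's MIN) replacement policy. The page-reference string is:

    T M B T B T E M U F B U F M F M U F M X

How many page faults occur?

7

T -> fault, frames (T)
M -> fault, frames (T M)
B -> fault, frames (T M B)
T -> hit
B -> hit
T -> hit
E -> fault, frames (T M B E)
M -> hit
U -> fault, frames (T M B E U)
F -> fault, evict E, frames (T M B U F)
B -> hit
U -> hit
F -> hit
M -> hit
F -> hit
M -> hit
U -> hit
F -> hit
M -> hit
X -> fault, evict F, frames (T M B U X)
Page faults: 7.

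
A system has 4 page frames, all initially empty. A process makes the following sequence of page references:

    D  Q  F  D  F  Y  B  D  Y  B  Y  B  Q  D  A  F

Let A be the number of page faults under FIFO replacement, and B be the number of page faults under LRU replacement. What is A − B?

Under FIFO: F F F . . F F F . . . . F . F F → 9 faults.
Under LRU: F F F . . F F . . . . . F . F F → 8 faults.
A − B = 9 − 8 = 1.

1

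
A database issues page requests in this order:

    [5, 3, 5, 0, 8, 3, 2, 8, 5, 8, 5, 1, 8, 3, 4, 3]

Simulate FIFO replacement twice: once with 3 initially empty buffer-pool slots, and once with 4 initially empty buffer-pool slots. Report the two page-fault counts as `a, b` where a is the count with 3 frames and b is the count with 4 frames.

10, 9

3 frames: F F . F F . F . F . . F F F F . → 10 faults.
4 frames: F F . F F . F . F . . F . F F . → 9 faults.
9 < 10: adding a frame reduced faults, as is typical.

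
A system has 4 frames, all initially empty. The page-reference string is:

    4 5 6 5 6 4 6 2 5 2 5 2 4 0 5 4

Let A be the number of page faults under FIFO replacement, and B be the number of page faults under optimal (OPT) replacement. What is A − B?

1

Under FIFO: F F F . . . . F . . . . . F . F → 6 faults.
Under OPT: F F F . . . . F . . . . . F . . → 5 faults.
A − B = 6 − 5 = 1.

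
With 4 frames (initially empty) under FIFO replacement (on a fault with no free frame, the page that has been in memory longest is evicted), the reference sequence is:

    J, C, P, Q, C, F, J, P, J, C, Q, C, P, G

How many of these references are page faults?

9

J: miss, frames {J}
C: miss, frames {J,C}
P: miss, frames {J,C,P}
Q: miss, frames {J,C,P,Q}
C: hit
F: miss, evict J, frames {C,P,Q,F}
J: miss, evict C, frames {P,Q,F,J}
P: hit
J: hit
C: miss, evict P, frames {Q,F,J,C}
Q: hit
C: hit
P: miss, evict Q, frames {F,J,C,P}
G: miss, evict F, frames {J,C,P,G}
Page faults: 9.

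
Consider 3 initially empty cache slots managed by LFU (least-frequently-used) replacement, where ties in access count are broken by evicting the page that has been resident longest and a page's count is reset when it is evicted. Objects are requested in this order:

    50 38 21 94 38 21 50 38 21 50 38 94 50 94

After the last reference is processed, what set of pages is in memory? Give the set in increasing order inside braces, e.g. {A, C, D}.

{21, 38, 94}

50 -> fault, frames [50]
38 -> fault, frames [50, 38]
21 -> fault, frames [50, 38, 21]
94 -> fault, evict 50, frames [38, 21, 94]
38 -> hit
21 -> hit
50 -> fault, evict 94, frames [38, 21, 50]
38 -> hit
21 -> hit
50 -> hit
38 -> hit
94 -> fault, evict 50, frames [38, 21, 94]
50 -> fault, evict 94, frames [38, 21, 50]
94 -> fault, evict 50, frames [38, 21, 94]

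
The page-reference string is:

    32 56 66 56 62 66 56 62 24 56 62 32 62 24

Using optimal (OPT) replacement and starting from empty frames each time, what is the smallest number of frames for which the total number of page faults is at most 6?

f=1: 14 faults
f=2: 9 faults
f=3: 6 faults
f=4: 5 faults
f=5: 5 faults
Smallest f with faults ≤ 6 is 3.

3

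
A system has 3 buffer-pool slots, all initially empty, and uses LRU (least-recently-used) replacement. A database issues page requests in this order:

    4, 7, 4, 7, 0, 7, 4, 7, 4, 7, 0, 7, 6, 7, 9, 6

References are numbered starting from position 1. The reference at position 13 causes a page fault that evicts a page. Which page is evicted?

4

pos 1: 4 → miss, frames {4}
pos 2: 7 → miss, frames {4,7}
pos 3: 4 → hit
pos 4: 7 → hit
pos 5: 0 → miss, frames {4,7,0}
pos 6: 7 → hit
pos 7: 4 → hit
pos 8: 7 → hit
pos 9: 4 → hit
pos 10: 7 → hit
pos 11: 0 → hit
pos 12: 7 → hit
pos 13: 6 → miss, evict 4, frames {0,7,6}
At position 13, page 4 is evicted.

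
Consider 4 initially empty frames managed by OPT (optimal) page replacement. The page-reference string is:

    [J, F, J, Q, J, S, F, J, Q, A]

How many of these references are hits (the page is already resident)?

J -> fault, frames {J}
F -> fault, frames {J,F}
J -> hit
Q -> fault, frames {J,F,Q}
J -> hit
S -> fault, frames {J,F,Q,S}
F -> hit
J -> hit
Q -> hit
A -> fault, evict S, frames {J,F,Q,A}
Hits: 5.

5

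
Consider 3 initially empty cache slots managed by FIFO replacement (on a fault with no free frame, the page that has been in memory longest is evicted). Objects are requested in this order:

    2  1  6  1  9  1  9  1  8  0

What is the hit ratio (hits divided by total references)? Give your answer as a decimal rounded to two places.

2 → miss, frames (2)
1 → miss, frames (2 1)
6 → miss, frames (2 1 6)
1 → hit
9 → miss, evict 2, frames (1 6 9)
1 → hit
9 → hit
1 → hit
8 → miss, evict 1, frames (6 9 8)
0 → miss, evict 6, frames (9 8 0)
Hits: 4 of 10 references → 4/10 = 0.4000.

0.40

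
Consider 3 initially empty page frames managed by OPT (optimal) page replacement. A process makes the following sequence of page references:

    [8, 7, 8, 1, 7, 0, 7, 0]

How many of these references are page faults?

8 → fault, frames (8)
7 → fault, frames (8 7)
8 → hit
1 → fault, frames (8 7 1)
7 → hit
0 → fault, evict 1, frames (8 7 0)
7 → hit
0 → hit
Page faults: 4.

4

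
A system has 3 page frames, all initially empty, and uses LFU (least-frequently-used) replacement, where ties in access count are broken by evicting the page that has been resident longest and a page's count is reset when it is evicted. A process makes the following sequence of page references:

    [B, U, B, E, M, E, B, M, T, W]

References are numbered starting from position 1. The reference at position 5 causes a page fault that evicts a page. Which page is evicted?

U

pos 1: B: miss, frames (B)
pos 2: U: miss, frames (B U)
pos 3: B: hit
pos 4: E: miss, frames (B U E)
pos 5: M: miss, evict U, frames (B E M)
At position 5, page U is evicted.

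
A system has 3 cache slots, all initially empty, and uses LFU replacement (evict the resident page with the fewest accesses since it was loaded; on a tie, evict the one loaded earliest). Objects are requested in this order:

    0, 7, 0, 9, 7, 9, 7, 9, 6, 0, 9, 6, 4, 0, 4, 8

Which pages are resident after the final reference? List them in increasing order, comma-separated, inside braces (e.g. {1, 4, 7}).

0 -> fault, frames (0)
7 -> fault, frames (0 7)
0 -> hit
9 -> fault, frames (0 7 9)
7 -> hit
9 -> hit
7 -> hit
9 -> hit
6 -> fault, evict 0, frames (7 9 6)
0 -> fault, evict 6, frames (7 9 0)
9 -> hit
6 -> fault, evict 0, frames (7 9 6)
4 -> fault, evict 6, frames (7 9 4)
0 -> fault, evict 4, frames (7 9 0)
4 -> fault, evict 0, frames (7 9 4)
8 -> fault, evict 4, frames (7 9 8)

{7, 8, 9}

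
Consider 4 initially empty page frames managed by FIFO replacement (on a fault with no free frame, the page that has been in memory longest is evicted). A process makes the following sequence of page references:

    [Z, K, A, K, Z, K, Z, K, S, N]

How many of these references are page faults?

5

Z -> miss, frames {Z}
K -> miss, frames {Z,K}
A -> miss, frames {Z,K,A}
K -> hit
Z -> hit
K -> hit
Z -> hit
K -> hit
S -> miss, frames {Z,K,A,S}
N -> miss, evict Z, frames {K,A,S,N}
Page faults: 5.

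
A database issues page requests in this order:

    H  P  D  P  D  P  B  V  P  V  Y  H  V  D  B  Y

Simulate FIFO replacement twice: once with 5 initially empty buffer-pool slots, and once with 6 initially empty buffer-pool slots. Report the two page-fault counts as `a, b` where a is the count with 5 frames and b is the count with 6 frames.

7, 6

5 frames: F F F . . . F F . . F F . . . . → 7 faults.
6 frames: F F F . . . F F . . F . . . . . → 6 faults.
6 < 7: adding a frame reduced faults, as is typical.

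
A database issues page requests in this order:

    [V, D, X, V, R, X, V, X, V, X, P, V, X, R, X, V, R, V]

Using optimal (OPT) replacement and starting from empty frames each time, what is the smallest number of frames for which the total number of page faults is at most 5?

f=1: 18 faults
f=2: 9 faults
f=3: 6 faults
f=4: 5 faults
f=5: 5 faults
Smallest f with faults ≤ 5 is 4.

4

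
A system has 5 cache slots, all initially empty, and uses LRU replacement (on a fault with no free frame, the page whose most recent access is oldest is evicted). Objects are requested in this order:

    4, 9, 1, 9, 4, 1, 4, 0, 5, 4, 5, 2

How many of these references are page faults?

6

4 → miss, frames {4}
9 → miss, frames {4,9}
1 → miss, frames {4,9,1}
9 → hit
4 → hit
1 → hit
4 → hit
0 → miss, frames {9,1,4,0}
5 → miss, frames {9,1,4,0,5}
4 → hit
5 → hit
2 → miss, evict 9, frames {1,0,4,5,2}
Page faults: 6.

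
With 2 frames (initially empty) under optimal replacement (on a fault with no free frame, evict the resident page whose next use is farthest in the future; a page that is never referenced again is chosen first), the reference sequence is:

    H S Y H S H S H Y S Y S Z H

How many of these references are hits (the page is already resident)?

H → fault, frames [H]
S → fault, frames [H, S]
Y → fault, evict S, frames [H, Y]
H → hit
S → fault, evict Y, frames [H, S]
H → hit
S → hit
H → hit
Y → fault, evict H, frames [S, Y]
S → hit
Y → hit
S → hit
Z → fault, evict Y, frames [S, Z]
H → fault, evict Z, frames [S, H]
Hits: 7.

7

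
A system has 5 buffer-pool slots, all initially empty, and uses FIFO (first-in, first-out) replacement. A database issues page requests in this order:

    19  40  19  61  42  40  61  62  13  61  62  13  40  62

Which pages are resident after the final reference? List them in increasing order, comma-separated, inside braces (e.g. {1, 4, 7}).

19 → fault, frames {19}
40 → fault, frames {19,40}
19 → hit
61 → fault, frames {19,40,61}
42 → fault, frames {19,40,61,42}
40 → hit
61 → hit
62 → fault, frames {19,40,61,42,62}
13 → fault, evict 19, frames {40,61,42,62,13}
61 → hit
62 → hit
13 → hit
40 → hit
62 → hit

{13, 40, 42, 61, 62}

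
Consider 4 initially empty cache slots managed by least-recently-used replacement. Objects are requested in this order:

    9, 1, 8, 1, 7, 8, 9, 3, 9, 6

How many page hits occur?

4

9 → miss, frames {9}
1 → miss, frames {9,1}
8 → miss, frames {9,1,8}
1 → hit
7 → miss, frames {9,8,1,7}
8 → hit
9 → hit
3 → miss, evict 1, frames {7,8,9,3}
9 → hit
6 → miss, evict 7, frames {8,3,9,6}
Hits: 4.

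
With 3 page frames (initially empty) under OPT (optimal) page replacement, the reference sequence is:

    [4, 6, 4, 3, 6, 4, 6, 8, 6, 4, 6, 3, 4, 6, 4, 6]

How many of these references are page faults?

5

4 -> miss, frames {4}
6 -> miss, frames {4,6}
4 -> hit
3 -> miss, frames {4,6,3}
6 -> hit
4 -> hit
6 -> hit
8 -> miss, evict 3, frames {4,6,8}
6 -> hit
4 -> hit
6 -> hit
3 -> miss, evict 8, frames {4,6,3}
4 -> hit
6 -> hit
4 -> hit
6 -> hit
Page faults: 5.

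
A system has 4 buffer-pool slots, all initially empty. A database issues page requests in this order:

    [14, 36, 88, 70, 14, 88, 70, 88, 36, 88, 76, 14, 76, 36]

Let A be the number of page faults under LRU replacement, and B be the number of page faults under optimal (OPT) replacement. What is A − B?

1

Under LRU: F F F F . . . . . . F F . . → 6 faults.
Under OPT: F F F F . . . . . . F . . . → 5 faults.
A − B = 6 − 5 = 1.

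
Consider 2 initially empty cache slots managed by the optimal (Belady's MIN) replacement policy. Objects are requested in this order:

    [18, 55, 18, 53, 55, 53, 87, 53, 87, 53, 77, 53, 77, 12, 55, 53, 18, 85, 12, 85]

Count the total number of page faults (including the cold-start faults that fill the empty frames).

18 → fault, frames [18]
55 → fault, frames [18, 55]
18 → hit
53 → fault, evict 18, frames [55, 53]
55 → hit
53 → hit
87 → fault, evict 55, frames [53, 87]
53 → hit
87 → hit
53 → hit
77 → fault, evict 87, frames [53, 77]
53 → hit
77 → hit
12 → fault, evict 77, frames [53, 12]
55 → fault, evict 12, frames [53, 55]
53 → hit
18 → fault, evict 55, frames [53, 18]
85 → fault, evict 18, frames [53, 85]
12 → fault, evict 53, frames [85, 12]
85 → hit
Page faults: 10.

10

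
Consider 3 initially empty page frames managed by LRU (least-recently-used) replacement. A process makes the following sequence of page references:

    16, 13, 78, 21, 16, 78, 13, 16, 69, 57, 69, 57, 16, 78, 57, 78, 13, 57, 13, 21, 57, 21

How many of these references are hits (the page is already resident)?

11

16 → fault, frames (16)
13 → fault, frames (16 13)
78 → fault, frames (16 13 78)
21 → fault, evict 16, frames (13 78 21)
16 → fault, evict 13, frames (78 21 16)
78 → hit
13 → fault, evict 21, frames (16 78 13)
16 → hit
69 → fault, evict 78, frames (13 16 69)
57 → fault, evict 13, frames (16 69 57)
69 → hit
57 → hit
16 → hit
78 → fault, evict 69, frames (57 16 78)
57 → hit
78 → hit
13 → fault, evict 16, frames (57 78 13)
57 → hit
13 → hit
21 → fault, evict 78, frames (57 13 21)
57 → hit
21 → hit
Hits: 11.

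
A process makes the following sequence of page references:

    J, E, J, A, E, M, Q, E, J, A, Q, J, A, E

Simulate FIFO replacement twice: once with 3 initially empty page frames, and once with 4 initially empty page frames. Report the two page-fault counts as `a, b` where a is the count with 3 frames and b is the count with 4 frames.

3 frames: F F . F . F F F F F F . . F → 10 faults.
4 frames: F F . F . F F . F . . . . F → 7 faults.
7 < 10: adding a frame reduced faults, as is typical.

10, 7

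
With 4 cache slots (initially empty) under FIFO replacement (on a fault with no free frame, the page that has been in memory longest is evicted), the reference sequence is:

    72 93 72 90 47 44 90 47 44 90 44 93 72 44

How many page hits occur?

72 → miss, frames (72)
93 → miss, frames (72 93)
72 → hit
90 → miss, frames (72 93 90)
47 → miss, frames (72 93 90 47)
44 → miss, evict 72, frames (93 90 47 44)
90 → hit
47 → hit
44 → hit
90 → hit
44 → hit
93 → hit
72 → miss, evict 93, frames (90 47 44 72)
44 → hit
Hits: 8.

8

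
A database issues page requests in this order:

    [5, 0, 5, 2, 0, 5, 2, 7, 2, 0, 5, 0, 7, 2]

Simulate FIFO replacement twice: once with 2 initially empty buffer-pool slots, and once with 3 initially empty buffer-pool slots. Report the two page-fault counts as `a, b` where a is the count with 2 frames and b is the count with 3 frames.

2 frames: F F . F . F . F F F F . F F → 10 faults.
3 frames: F F . F . . . F . . F F . F → 7 faults.
7 < 10: adding a frame reduced faults, as is typical.

10, 7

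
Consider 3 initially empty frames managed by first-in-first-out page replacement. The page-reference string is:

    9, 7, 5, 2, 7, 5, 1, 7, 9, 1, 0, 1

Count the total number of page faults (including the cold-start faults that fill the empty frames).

9: miss, frames (9)
7: miss, frames (9 7)
5: miss, frames (9 7 5)
2: miss, evict 9, frames (7 5 2)
7: hit
5: hit
1: miss, evict 7, frames (5 2 1)
7: miss, evict 5, frames (2 1 7)
9: miss, evict 2, frames (1 7 9)
1: hit
0: miss, evict 1, frames (7 9 0)
1: miss, evict 7, frames (9 0 1)
Page faults: 9.

9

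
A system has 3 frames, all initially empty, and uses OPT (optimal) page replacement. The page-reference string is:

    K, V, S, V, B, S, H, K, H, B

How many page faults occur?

K -> miss, frames [K]
V -> miss, frames [K, V]
S -> miss, frames [K, V, S]
V -> hit
B -> miss, evict V, frames [K, S, B]
S -> hit
H -> miss, evict S, frames [K, B, H]
K -> hit
H -> hit
B -> hit
Page faults: 5.

5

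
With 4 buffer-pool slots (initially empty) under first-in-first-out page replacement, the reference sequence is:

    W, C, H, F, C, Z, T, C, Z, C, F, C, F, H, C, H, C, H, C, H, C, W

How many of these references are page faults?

9

W -> miss, frames [W]
C -> miss, frames [W, C]
H -> miss, frames [W, C, H]
F -> miss, frames [W, C, H, F]
C -> hit
Z -> miss, evict W, frames [C, H, F, Z]
T -> miss, evict C, frames [H, F, Z, T]
C -> miss, evict H, frames [F, Z, T, C]
Z -> hit
C -> hit
F -> hit
C -> hit
F -> hit
H -> miss, evict F, frames [Z, T, C, H]
C -> hit
H -> hit
C -> hit
H -> hit
C -> hit
H -> hit
C -> hit
W -> miss, evict Z, frames [T, C, H, W]
Page faults: 9.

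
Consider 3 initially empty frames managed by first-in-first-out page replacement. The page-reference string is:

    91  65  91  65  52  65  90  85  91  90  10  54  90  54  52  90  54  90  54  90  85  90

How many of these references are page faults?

11

91: fault, frames (91)
65: fault, frames (91 65)
91: hit
65: hit
52: fault, frames (91 65 52)
65: hit
90: fault, evict 91, frames (65 52 90)
85: fault, evict 65, frames (52 90 85)
91: fault, evict 52, frames (90 85 91)
90: hit
10: fault, evict 90, frames (85 91 10)
54: fault, evict 85, frames (91 10 54)
90: fault, evict 91, frames (10 54 90)
54: hit
52: fault, evict 10, frames (54 90 52)
90: hit
54: hit
90: hit
54: hit
90: hit
85: fault, evict 54, frames (90 52 85)
90: hit
Page faults: 11.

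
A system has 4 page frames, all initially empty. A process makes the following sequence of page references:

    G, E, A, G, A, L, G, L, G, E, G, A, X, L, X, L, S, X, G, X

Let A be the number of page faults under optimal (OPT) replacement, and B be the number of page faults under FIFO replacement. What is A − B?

Under OPT: F F F . . F . . . . . . F . . . F . . . → 6 faults.
Under FIFO: F F F . . F . . . . . . F . . . F . F . → 7 faults.
A − B = 6 − 7 = -1.

-1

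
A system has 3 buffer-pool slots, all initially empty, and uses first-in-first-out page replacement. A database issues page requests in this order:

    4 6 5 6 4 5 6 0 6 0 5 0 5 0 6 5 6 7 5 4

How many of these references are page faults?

4: miss, frames (4)
6: miss, frames (4 6)
5: miss, frames (4 6 5)
6: hit
4: hit
5: hit
6: hit
0: miss, evict 4, frames (6 5 0)
6: hit
0: hit
5: hit
0: hit
5: hit
0: hit
6: hit
5: hit
6: hit
7: miss, evict 6, frames (5 0 7)
5: hit
4: miss, evict 5, frames (0 7 4)
Page faults: 6.

6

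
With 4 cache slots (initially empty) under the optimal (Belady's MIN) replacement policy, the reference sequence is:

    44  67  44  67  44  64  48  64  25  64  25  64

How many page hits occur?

44 -> fault, frames (44)
67 -> fault, frames (44 67)
44 -> hit
67 -> hit
44 -> hit
64 -> fault, frames (44 67 64)
48 -> fault, frames (44 67 64 48)
64 -> hit
25 -> fault, evict 48, frames (44 67 64 25)
64 -> hit
25 -> hit
64 -> hit
Hits: 7.

7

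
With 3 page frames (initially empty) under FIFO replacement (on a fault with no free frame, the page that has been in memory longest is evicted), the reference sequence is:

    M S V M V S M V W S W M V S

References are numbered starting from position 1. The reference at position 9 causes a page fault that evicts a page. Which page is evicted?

M

pos 1: M: fault, frames {M}
pos 2: S: fault, frames {M,S}
pos 3: V: fault, frames {M,S,V}
pos 4: M: hit
pos 5: V: hit
pos 6: S: hit
pos 7: M: hit
pos 8: V: hit
pos 9: W: fault, evict M, frames {S,V,W}
At position 9, page M is evicted.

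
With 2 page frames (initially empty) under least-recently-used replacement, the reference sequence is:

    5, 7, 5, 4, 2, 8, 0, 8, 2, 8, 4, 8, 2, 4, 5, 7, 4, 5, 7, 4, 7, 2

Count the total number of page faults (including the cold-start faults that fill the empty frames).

5: fault, frames {5}
7: fault, frames {5,7}
5: hit
4: fault, evict 7, frames {5,4}
2: fault, evict 5, frames {4,2}
8: fault, evict 4, frames {2,8}
0: fault, evict 2, frames {8,0}
8: hit
2: fault, evict 0, frames {8,2}
8: hit
4: fault, evict 2, frames {8,4}
8: hit
2: fault, evict 4, frames {8,2}
4: fault, evict 8, frames {2,4}
5: fault, evict 2, frames {4,5}
7: fault, evict 4, frames {5,7}
4: fault, evict 5, frames {7,4}
5: fault, evict 7, frames {4,5}
7: fault, evict 4, frames {5,7}
4: fault, evict 5, frames {7,4}
7: hit
2: fault, evict 4, frames {7,2}
Page faults: 17.

17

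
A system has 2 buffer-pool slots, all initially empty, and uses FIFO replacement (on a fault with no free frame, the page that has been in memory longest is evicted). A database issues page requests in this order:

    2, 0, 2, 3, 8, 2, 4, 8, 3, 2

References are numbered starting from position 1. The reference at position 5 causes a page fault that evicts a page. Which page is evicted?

0

pos 1: 2 → fault, frames [2]
pos 2: 0 → fault, frames [2, 0]
pos 3: 2 → hit
pos 4: 3 → fault, evict 2, frames [0, 3]
pos 5: 8 → fault, evict 0, frames [3, 8]
At position 5, page 0 is evicted.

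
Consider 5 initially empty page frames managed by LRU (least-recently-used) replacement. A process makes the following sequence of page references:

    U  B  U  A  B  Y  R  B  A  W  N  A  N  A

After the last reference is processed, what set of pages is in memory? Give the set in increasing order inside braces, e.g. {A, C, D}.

{A, B, N, R, W}

U: fault, frames {U}
B: fault, frames {U,B}
U: hit
A: fault, frames {B,U,A}
B: hit
Y: fault, frames {U,A,B,Y}
R: fault, frames {U,A,B,Y,R}
B: hit
A: hit
W: fault, evict U, frames {Y,R,B,A,W}
N: fault, evict Y, frames {R,B,A,W,N}
A: hit
N: hit
A: hit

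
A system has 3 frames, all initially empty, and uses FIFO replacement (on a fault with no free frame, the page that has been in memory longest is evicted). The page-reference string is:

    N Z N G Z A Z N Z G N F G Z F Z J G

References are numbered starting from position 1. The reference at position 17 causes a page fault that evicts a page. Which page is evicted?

pos 1: N: fault, frames {N}
pos 2: Z: fault, frames {N,Z}
pos 3: N: hit
pos 4: G: fault, frames {N,Z,G}
pos 5: Z: hit
pos 6: A: fault, evict N, frames {Z,G,A}
pos 7: Z: hit
pos 8: N: fault, evict Z, frames {G,A,N}
pos 9: Z: fault, evict G, frames {A,N,Z}
pos 10: G: fault, evict A, frames {N,Z,G}
pos 11: N: hit
pos 12: F: fault, evict N, frames {Z,G,F}
pos 13: G: hit
pos 14: Z: hit
pos 15: F: hit
pos 16: Z: hit
pos 17: J: fault, evict Z, frames {G,F,J}
At position 17, page Z is evicted.

Z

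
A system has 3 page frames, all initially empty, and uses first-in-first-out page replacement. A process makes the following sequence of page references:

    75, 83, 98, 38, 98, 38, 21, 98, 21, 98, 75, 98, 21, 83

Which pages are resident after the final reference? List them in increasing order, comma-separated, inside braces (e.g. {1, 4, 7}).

75: miss, frames [75]
83: miss, frames [75, 83]
98: miss, frames [75, 83, 98]
38: miss, evict 75, frames [83, 98, 38]
98: hit
38: hit
21: miss, evict 83, frames [98, 38, 21]
98: hit
21: hit
98: hit
75: miss, evict 98, frames [38, 21, 75]
98: miss, evict 38, frames [21, 75, 98]
21: hit
83: miss, evict 21, frames [75, 98, 83]

{75, 83, 98}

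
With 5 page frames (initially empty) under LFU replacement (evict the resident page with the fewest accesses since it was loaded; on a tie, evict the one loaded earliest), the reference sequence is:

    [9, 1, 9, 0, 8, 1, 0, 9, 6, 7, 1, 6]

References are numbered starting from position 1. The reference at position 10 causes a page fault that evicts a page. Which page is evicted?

8

pos 1: 9: miss, frames {9}
pos 2: 1: miss, frames {9,1}
pos 3: 9: hit
pos 4: 0: miss, frames {9,1,0}
pos 5: 8: miss, frames {9,1,0,8}
pos 6: 1: hit
pos 7: 0: hit
pos 8: 9: hit
pos 9: 6: miss, frames {9,1,0,8,6}
pos 10: 7: miss, evict 8, frames {9,1,0,6,7}
At position 10, page 8 is evicted.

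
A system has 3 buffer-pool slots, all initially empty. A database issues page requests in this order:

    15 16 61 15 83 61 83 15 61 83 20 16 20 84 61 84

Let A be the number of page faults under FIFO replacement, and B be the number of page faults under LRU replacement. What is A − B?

Under FIFO: F F F . F . . F . . F F . F F . → 9 faults.
Under LRU: F F F . F . . . . . F F . F F . → 8 faults.
A − B = 9 − 8 = 1.

1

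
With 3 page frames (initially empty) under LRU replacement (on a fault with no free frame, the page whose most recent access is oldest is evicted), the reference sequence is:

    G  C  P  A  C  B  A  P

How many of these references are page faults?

G → miss, frames {G}
C → miss, frames {G,C}
P → miss, frames {G,C,P}
A → miss, evict G, frames {C,P,A}
C → hit
B → miss, evict P, frames {A,C,B}
A → hit
P → miss, evict C, frames {B,A,P}
Page faults: 6.

6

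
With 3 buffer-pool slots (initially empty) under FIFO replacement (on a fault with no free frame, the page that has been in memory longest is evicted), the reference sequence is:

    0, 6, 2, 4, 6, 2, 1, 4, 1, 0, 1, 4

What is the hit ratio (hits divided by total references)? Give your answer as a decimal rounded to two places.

0: miss, frames [0]
6: miss, frames [0, 6]
2: miss, frames [0, 6, 2]
4: miss, evict 0, frames [6, 2, 4]
6: hit
2: hit
1: miss, evict 6, frames [2, 4, 1]
4: hit
1: hit
0: miss, evict 2, frames [4, 1, 0]
1: hit
4: hit
Hits: 6 of 12 references → 6/12 = 0.5000.

0.50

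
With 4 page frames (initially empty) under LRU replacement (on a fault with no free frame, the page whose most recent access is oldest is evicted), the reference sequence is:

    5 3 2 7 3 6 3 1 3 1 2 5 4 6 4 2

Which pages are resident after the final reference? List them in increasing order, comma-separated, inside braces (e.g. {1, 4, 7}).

{2, 4, 5, 6}

5: fault, frames [5]
3: fault, frames [5, 3]
2: fault, frames [5, 3, 2]
7: fault, frames [5, 3, 2, 7]
3: hit
6: fault, evict 5, frames [2, 7, 3, 6]
3: hit
1: fault, evict 2, frames [7, 6, 3, 1]
3: hit
1: hit
2: fault, evict 7, frames [6, 3, 1, 2]
5: fault, evict 6, frames [3, 1, 2, 5]
4: fault, evict 3, frames [1, 2, 5, 4]
6: fault, evict 1, frames [2, 5, 4, 6]
4: hit
2: hit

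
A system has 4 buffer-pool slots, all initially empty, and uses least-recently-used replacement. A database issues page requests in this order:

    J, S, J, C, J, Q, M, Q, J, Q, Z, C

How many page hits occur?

5

J → miss, frames [J]
S → miss, frames [J, S]
J → hit
C → miss, frames [S, J, C]
J → hit
Q → miss, frames [S, C, J, Q]
M → miss, evict S, frames [C, J, Q, M]
Q → hit
J → hit
Q → hit
Z → miss, evict C, frames [M, J, Q, Z]
C → miss, evict M, frames [J, Q, Z, C]
Hits: 5.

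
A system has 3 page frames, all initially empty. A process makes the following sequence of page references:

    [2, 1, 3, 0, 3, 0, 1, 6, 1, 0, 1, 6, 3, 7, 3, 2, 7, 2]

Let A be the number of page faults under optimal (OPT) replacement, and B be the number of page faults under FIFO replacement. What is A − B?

-1

Under OPT: F F F F . . . F . . . . F F . F . . → 8 faults.
Under FIFO: F F F F . . . F F . . . F F . F . . → 9 faults.
A − B = 8 − 9 = -1.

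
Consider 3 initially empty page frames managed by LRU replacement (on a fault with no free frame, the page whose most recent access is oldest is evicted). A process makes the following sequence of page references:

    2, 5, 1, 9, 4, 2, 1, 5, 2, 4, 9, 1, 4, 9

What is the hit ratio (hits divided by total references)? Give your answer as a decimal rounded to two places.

2 → fault, frames {2}
5 → fault, frames {2,5}
1 → fault, frames {2,5,1}
9 → fault, evict 2, frames {5,1,9}
4 → fault, evict 5, frames {1,9,4}
2 → fault, evict 1, frames {9,4,2}
1 → fault, evict 9, frames {4,2,1}
5 → fault, evict 4, frames {2,1,5}
2 → hit
4 → fault, evict 1, frames {5,2,4}
9 → fault, evict 5, frames {2,4,9}
1 → fault, evict 2, frames {4,9,1}
4 → hit
9 → hit
Hits: 3 of 14 references → 3/14 = 0.2143.

0.21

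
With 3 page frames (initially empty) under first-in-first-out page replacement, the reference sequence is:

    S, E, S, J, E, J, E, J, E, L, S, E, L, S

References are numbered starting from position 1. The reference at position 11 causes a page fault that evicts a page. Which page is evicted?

pos 1: S → fault, frames {S}
pos 2: E → fault, frames {S,E}
pos 3: S → hit
pos 4: J → fault, frames {S,E,J}
pos 5: E → hit
pos 6: J → hit
pos 7: E → hit
pos 8: J → hit
pos 9: E → hit
pos 10: L → fault, evict S, frames {E,J,L}
pos 11: S → fault, evict E, frames {J,L,S}
At position 11, page E is evicted.

E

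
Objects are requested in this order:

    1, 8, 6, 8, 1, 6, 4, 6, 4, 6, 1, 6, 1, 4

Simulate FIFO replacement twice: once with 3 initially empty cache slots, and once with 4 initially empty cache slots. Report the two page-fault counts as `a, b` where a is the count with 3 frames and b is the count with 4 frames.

3 frames: F F F . . . F . . . F . . . → 5 faults.
4 frames: F F F . . . F . . . . . . . → 4 faults.
4 < 5: adding a frame reduced faults, as is typical.

5, 4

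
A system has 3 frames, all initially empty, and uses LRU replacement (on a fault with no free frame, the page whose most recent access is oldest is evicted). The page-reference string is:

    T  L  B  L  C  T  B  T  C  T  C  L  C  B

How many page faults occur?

8

T: fault, frames {T}
L: fault, frames {T,L}
B: fault, frames {T,L,B}
L: hit
C: fault, evict T, frames {B,L,C}
T: fault, evict B, frames {L,C,T}
B: fault, evict L, frames {C,T,B}
T: hit
C: hit
T: hit
C: hit
L: fault, evict B, frames {T,C,L}
C: hit
B: fault, evict T, frames {L,C,B}
Page faults: 8.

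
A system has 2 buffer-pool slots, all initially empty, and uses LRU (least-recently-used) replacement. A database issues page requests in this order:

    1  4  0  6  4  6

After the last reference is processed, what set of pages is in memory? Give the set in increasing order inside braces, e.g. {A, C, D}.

1: miss, frames [1]
4: miss, frames [1, 4]
0: miss, evict 1, frames [4, 0]
6: miss, evict 4, frames [0, 6]
4: miss, evict 0, frames [6, 4]
6: hit

{4, 6}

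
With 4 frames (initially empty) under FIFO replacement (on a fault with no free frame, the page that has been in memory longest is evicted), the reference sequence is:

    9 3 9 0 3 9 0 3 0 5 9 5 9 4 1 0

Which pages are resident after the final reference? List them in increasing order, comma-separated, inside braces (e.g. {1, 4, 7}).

{0, 1, 4, 5}

9 → fault, frames {9}
3 → fault, frames {9,3}
9 → hit
0 → fault, frames {9,3,0}
3 → hit
9 → hit
0 → hit
3 → hit
0 → hit
5 → fault, frames {9,3,0,5}
9 → hit
5 → hit
9 → hit
4 → fault, evict 9, frames {3,0,5,4}
1 → fault, evict 3, frames {0,5,4,1}
0 → hit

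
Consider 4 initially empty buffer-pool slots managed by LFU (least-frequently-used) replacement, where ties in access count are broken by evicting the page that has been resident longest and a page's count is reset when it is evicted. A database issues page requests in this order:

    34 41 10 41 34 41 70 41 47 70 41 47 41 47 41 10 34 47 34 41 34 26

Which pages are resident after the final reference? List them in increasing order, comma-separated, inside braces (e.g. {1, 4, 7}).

34 → fault, frames (34)
41 → fault, frames (34 41)
10 → fault, frames (34 41 10)
41 → hit
34 → hit
41 → hit
70 → fault, frames (34 41 10 70)
41 → hit
47 → fault, evict 10, frames (34 41 70 47)
70 → hit
41 → hit
47 → hit
41 → hit
47 → hit
41 → hit
10 → fault, evict 34, frames (41 70 47 10)
34 → fault, evict 10, frames (41 70 47 34)
47 → hit
34 → hit
41 → hit
34 → hit
26 → fault, evict 70, frames (41 47 34 26)

{26, 34, 41, 47}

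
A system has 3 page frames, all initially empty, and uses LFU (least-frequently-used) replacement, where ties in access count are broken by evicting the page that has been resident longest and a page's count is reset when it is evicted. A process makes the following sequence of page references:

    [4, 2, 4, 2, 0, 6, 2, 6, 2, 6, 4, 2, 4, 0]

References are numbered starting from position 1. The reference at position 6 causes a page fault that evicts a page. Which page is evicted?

0

pos 1: 4 → fault, frames {4}
pos 2: 2 → fault, frames {4,2}
pos 3: 4 → hit
pos 4: 2 → hit
pos 5: 0 → fault, frames {4,2,0}
pos 6: 6 → fault, evict 0, frames {4,2,6}
At position 6, page 0 is evicted.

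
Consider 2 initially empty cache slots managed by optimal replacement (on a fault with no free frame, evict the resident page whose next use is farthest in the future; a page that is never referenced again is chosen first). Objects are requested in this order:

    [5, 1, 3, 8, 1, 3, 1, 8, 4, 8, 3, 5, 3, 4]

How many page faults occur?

5 → miss, frames [5]
1 → miss, frames [5, 1]
3 → miss, evict 5, frames [1, 3]
8 → miss, evict 3, frames [1, 8]
1 → hit
3 → miss, evict 8, frames [1, 3]
1 → hit
8 → miss, evict 1, frames [3, 8]
4 → miss, evict 3, frames [8, 4]
8 → hit
3 → miss, evict 8, frames [4, 3]
5 → miss, evict 4, frames [3, 5]
3 → hit
4 → miss, evict 5, frames [3, 4]
Page faults: 10.

10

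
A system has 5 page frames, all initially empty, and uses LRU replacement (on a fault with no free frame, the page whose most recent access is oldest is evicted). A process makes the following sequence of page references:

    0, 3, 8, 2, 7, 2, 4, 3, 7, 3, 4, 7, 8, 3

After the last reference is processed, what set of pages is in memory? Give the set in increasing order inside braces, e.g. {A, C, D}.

0 -> fault, frames {0}
3 -> fault, frames {0,3}
8 -> fault, frames {0,3,8}
2 -> fault, frames {0,3,8,2}
7 -> fault, frames {0,3,8,2,7}
2 -> hit
4 -> fault, evict 0, frames {3,8,7,2,4}
3 -> hit
7 -> hit
3 -> hit
4 -> hit
7 -> hit
8 -> hit
3 -> hit

{2, 3, 4, 7, 8}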